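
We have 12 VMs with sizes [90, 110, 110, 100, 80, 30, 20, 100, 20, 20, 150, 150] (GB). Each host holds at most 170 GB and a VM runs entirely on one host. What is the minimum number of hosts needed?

Total = 150 + 150 + 110 + 110 + 100 + 100 + 90 + 80 + 30 + 20 + 20 + 20 = 980 GB.
Lower bound: ⌈980/170⌉ = 6 hosts.
Also, 7 VMs each exceed 85 GB, and no two of those can share a host, so at least 7 hosts are needed.
A packing using 7 hosts:
  host 1: 150 + 20 = 170
  host 2: 150 + 20 = 170
  host 3: 110 + 30 + 20 = 160
  host 4: 110 = 110
  host 5: 100 = 100
  host 6: 100 = 100
  host 7: 90 + 80 = 170
This matches the lower bound, so 7 is optimal.

7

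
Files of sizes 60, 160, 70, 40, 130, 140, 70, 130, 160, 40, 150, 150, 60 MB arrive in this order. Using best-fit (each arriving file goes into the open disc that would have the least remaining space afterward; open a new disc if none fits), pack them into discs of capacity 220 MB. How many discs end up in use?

  60 → disc 1 (new)  [load 60/220]
  160 → disc 1  [load 220/220]
  70 → disc 2 (new)  [load 70/220]
  40 → disc 2  [load 110/220]
  130 → disc 3 (new)  [load 130/220]
  140 → disc 4 (new)  [load 140/220]
  70 → disc 4  [load 210/220]
  130 → disc 5 (new)  [load 130/220]
  160 → disc 6 (new)  [load 160/220]
  40 → disc 6  [load 200/220]
  150 → disc 7 (new)  [load 150/220]
  150 → disc 8 (new)  [load 150/220]
  60 → disc 7  [load 210/220]
8 discs opened.

8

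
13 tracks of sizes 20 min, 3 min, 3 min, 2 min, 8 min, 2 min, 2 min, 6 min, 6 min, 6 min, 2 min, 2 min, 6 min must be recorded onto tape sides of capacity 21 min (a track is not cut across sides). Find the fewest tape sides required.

Total = 20 + 8 + 6 + 6 + 6 + 6 + 3 + 3 + 2 + 2 + 2 + 2 + 2 = 68 min.
Lower bound: ⌈68/21⌉ = 4 tape sides.
A packing using 4 tape sides:
  side 1: 20 = 20
  side 2: 8 + 6 + 6 = 20
  side 3: 6 + 6 + 3 + 3 + 2 = 20
  side 4: 2 + 2 + 2 + 2 = 8
This matches the lower bound, so 4 is optimal.

4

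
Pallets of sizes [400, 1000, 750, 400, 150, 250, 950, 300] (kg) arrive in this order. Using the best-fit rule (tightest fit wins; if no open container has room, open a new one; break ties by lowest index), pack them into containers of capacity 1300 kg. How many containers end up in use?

  400 → container 1 (new)  [load 400/1300]
  1000 → container 2 (new)  [load 1000/1300]
  750 → container 1  [load 1150/1300]
  400 → container 3 (new)  [load 400/1300]
  150 → container 1  [load 1300/1300]
  250 → container 2  [load 1250/1300]
  950 → container 4 (new)  [load 950/1300]
  300 → container 4  [load 1250/1300]
4 containers opened.

4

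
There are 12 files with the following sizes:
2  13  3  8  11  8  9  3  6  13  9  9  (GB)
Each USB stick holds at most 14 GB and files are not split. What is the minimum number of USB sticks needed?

Total = 13 + 13 + 11 + 9 + 9 + 9 + 8 + 8 + 6 + 3 + 3 + 2 = 94 GB.
Lower bound: ⌈94/14⌉ = 7 USB sticks.
Also, 8 files each exceed 7 GB, and no two of those can share a USB stick, so at least 8 USB sticks are needed.
A packing using 8 USB sticks:
  USB stick 1: 13 = 13
  USB stick 2: 13 = 13
  USB stick 3: 11 + 3 = 14
  USB stick 4: 9 + 3 + 2 = 14
  USB stick 5: 9 = 9
  USB stick 6: 9 = 9
  USB stick 7: 8 + 6 = 14
  USB stick 8: 8 = 8
This matches the lower bound, so 8 is optimal.

8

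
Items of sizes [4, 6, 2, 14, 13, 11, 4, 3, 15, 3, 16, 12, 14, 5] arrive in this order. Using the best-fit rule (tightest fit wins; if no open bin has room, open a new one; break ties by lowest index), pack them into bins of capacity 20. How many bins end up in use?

  4 → bin 1 (new)  [load 4/20]
  6 → bin 1  [load 10/20]
  2 → bin 1  [load 12/20]
  14 → bin 2 (new)  [load 14/20]
  13 → bin 3 (new)  [load 13/20]
  11 → bin 4 (new)  [load 11/20]
  4 → bin 2  [load 18/20]
  3 → bin 3  [load 16/20]
  15 → bin 5 (new)  [load 15/20]
  3 → bin 3  [load 19/20]
  16 → bin 6 (new)  [load 16/20]
  12 → bin 7 (new)  [load 12/20]
  14 → bin 8 (new)  [load 14/20]
  5 → bin 5  [load 20/20]
8 bins opened.

8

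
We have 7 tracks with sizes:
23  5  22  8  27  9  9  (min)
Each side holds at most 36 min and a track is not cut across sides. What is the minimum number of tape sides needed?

3

Total = 27 + 23 + 22 + 9 + 9 + 8 + 5 = 103 min.
Lower bound: ⌈103/36⌉ = 3 tape sides.
A packing using 3 tape sides:
  side 1: 27 + 9 = 36
  side 2: 23 + 9 = 32
  side 3: 22 + 8 + 5 = 35
This matches the lower bound, so 3 is optimal.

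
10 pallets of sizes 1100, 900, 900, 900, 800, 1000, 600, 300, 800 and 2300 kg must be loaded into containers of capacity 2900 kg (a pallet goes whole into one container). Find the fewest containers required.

Total = 2300 + 1100 + 1000 + 900 + 900 + 900 + 800 + 800 + 600 + 300 = 9600 kg.
Lower bound: ⌈9600/2900⌉ = 4 containers.
A packing using 4 containers:
  container 1: 2300 + 600 = 2900
  container 2: 1100 + 1000 + 800 = 2900
  container 3: 900 + 900 + 900 = 2700
  container 4: 800 + 300 = 1100
This matches the lower bound, so 4 is optimal.

4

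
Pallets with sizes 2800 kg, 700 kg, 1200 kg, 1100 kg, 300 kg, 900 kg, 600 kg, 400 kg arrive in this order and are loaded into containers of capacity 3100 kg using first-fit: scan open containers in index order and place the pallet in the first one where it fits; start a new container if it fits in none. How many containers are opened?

3

  2800 → container 1 (new)  [load 2800/3100]
  700 → container 2 (new)  [load 700/3100]
  1200 → container 2  [load 1900/3100]
  1100 → container 2  [load 3000/3100]
  300 → container 1  [load 3100/3100]
  900 → container 3 (new)  [load 900/3100]
  600 → container 3  [load 1500/3100]
  400 → container 3  [load 1900/3100]
3 containers opened.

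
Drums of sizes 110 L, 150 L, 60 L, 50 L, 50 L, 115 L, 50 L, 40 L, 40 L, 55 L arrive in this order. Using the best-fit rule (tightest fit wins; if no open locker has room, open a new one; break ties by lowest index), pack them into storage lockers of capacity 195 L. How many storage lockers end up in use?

4

  110 → locker 1 (new)  [load 110/195]
  150 → locker 2 (new)  [load 150/195]
  60 → locker 1  [load 170/195]
  50 → locker 3 (new)  [load 50/195]
  50 → locker 3  [load 100/195]
  115 → locker 4 (new)  [load 115/195]
  50 → locker 4  [load 165/195]
  40 → locker 2  [load 190/195]
  40 → locker 3  [load 140/195]
  55 → locker 3  [load 195/195]
4 storage lockers opened.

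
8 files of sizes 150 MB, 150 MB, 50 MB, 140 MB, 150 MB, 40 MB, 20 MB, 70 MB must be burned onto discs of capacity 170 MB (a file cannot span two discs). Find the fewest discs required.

5

Total = 150 + 150 + 150 + 140 + 70 + 50 + 40 + 20 = 770 MB.
Lower bound: ⌈770/170⌉ = 5 discs.
A packing using 5 discs:
  disc 1: 150 + 20 = 170
  disc 2: 150 = 150
  disc 3: 150 = 150
  disc 4: 140 = 140
  disc 5: 70 + 50 + 40 = 160
This matches the lower bound, so 5 is optimal.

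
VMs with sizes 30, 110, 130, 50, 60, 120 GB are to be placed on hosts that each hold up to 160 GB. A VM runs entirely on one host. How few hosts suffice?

Total = 130 + 120 + 110 + 60 + 50 + 30 = 500 GB.
Lower bound: ⌈500/160⌉ = 4 hosts.
A packing using 4 hosts:
  host 1: 130 + 30 = 160
  host 2: 120 = 120
  host 3: 110 + 50 = 160
  host 4: 60 = 60
This matches the lower bound, so 4 is optimal.

4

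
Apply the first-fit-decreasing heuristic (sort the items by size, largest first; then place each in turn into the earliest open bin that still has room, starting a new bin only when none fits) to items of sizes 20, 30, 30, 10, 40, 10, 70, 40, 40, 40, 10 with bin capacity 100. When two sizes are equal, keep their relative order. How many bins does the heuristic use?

4

Sorted descending: 70, 40, 40, 40, 40, 30, 30, 20, 10, 10, 10.
  70 → bin 1 (new)  [load 70/100]
  40 → bin 2 (new)  [load 40/100]
  40 → bin 2  [load 80/100]
  40 → bin 3 (new)  [load 40/100]
  40 → bin 3  [load 80/100]
  30 → bin 1  [load 100/100]
  30 → bin 4 (new)  [load 30/100]
  20 → bin 2  [load 100/100]
  10 → bin 3  [load 90/100]
  10 → bin 3  [load 100/100]
  10 → bin 4  [load 40/100]
4 bins opened.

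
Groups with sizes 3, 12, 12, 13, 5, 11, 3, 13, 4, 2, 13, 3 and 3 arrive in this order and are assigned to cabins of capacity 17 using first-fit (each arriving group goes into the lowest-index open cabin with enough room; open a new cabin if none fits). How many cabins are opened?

  3 → cabin 1 (new)  [load 3/17]
  12 → cabin 1  [load 15/17]
  12 → cabin 2 (new)  [load 12/17]
  13 → cabin 3 (new)  [load 13/17]
  5 → cabin 2  [load 17/17]
  11 → cabin 4 (new)  [load 11/17]
  3 → cabin 3  [load 16/17]
  13 → cabin 5 (new)  [load 13/17]
  4 → cabin 4  [load 15/17]
  2 → cabin 1  [load 17/17]
  13 → cabin 6 (new)  [load 13/17]
  3 → cabin 5  [load 16/17]
  3 → cabin 6  [load 16/17]
6 cabins opened.

6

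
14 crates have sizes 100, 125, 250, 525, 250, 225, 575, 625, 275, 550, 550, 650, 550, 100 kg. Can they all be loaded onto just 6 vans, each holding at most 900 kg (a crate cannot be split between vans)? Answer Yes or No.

No

Total = 5350 kg; ⌈5350/900⌉ = 6.
7 crates each exceed half the capacity and cannot share a van, forcing at least 7 vans.
At least 7 vans are required, but only 6 are allowed.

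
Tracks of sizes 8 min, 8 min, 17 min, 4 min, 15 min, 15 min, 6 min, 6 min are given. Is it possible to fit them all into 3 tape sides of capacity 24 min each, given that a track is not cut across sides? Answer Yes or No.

Total = 79 min; ⌈79/24⌉ = 4.
At least 4 tape sides are required, but only 3 are allowed.

No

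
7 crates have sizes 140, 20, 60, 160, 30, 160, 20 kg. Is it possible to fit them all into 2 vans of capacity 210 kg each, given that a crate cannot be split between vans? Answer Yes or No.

Total = 590 kg; ⌈590/210⌉ = 3.
At least 3 vans are required, but only 2 are allowed.

No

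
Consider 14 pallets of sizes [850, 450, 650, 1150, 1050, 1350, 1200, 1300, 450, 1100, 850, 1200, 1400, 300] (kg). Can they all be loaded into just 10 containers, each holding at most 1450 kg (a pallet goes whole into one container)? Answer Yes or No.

No

Total = 13300 kg; ⌈13300/1450⌉ = 10.
The bound of 10 does not rule out 10, but exhaustive search shows no assignment into 10 containers of capacity 1450 kg exists — the minimum is 11.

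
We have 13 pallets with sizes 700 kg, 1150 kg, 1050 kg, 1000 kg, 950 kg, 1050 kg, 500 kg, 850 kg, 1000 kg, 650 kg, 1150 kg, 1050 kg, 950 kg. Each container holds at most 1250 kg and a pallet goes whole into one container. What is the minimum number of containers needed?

12

Total = 1150 + 1150 + 1050 + 1050 + 1050 + 1000 + 1000 + 950 + 950 + 850 + 700 + 650 + 500 = 12050 kg.
Lower bound: ⌈12050/1250⌉ = 10 containers.
Also, 12 pallets each exceed 625 kg, and no two of those can share a container, so at least 12 containers are needed.
A packing using 12 containers:
  container 1: 1150 = 1150
  container 2: 1150 = 1150
  container 3: 1050 = 1050
  container 4: 1050 = 1050
  container 5: 1050 = 1050
  container 6: 1000 = 1000
  container 7: 1000 = 1000
  container 8: 950 = 950
  container 9: 950 = 950
  container 10: 850 = 850
  container 11: 700 + 500 = 1200
  container 12: 650 = 650
This matches the lower bound, so 12 is optimal.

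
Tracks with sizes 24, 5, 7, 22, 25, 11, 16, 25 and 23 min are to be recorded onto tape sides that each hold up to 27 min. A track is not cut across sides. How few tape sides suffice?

Total = 25 + 25 + 24 + 23 + 22 + 16 + 11 + 7 + 5 = 158 min.
Lower bound: ⌈158/27⌉ = 6 tape sides.
A packing using 7 tape sides:
  side 1: 25 = 25
  side 2: 25 = 25
  side 3: 24 = 24
  side 4: 23 = 23
  side 5: 22 + 5 = 27
  side 6: 16 + 11 = 27
  side 7: 7 = 7
No arrangement into 6 tape sides stays within capacity, so 7 is optimal.

7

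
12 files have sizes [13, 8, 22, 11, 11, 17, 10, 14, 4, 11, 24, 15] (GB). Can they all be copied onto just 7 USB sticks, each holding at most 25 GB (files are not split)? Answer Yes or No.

Yes

A valid assignment using 7 USB sticks:
  USB stick 1: 24 = 24
  USB stick 2: 22 = 22
  USB stick 3: 17 + 8 = 25
  USB stick 4: 15 + 10 = 25
  USB stick 5: 14 + 11 = 25
  USB stick 6: 13 + 11 = 24
  USB stick 7: 11 + 4 = 15
Every load is within 25 GB, so 7 USB sticks suffice.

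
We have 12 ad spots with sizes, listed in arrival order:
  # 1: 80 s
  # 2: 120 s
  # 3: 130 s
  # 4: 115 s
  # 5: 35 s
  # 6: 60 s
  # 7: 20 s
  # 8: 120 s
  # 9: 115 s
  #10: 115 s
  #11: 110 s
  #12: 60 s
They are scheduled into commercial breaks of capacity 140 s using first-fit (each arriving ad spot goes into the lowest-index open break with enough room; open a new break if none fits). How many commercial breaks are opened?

  80 → break 1 (new)  [load 80/140]
  120 → break 2 (new)  [load 120/140]
  130 → break 3 (new)  [load 130/140]
  115 → break 4 (new)  [load 115/140]
  35 → break 1  [load 115/140]
  60 → break 5 (new)  [load 60/140]
  20 → break 1  [load 135/140]
  120 → break 6 (new)  [load 120/140]
  115 → break 7 (new)  [load 115/140]
  115 → break 8 (new)  [load 115/140]
  110 → break 9 (new)  [load 110/140]
  60 → break 5  [load 120/140]
9 commercial breaks opened.

9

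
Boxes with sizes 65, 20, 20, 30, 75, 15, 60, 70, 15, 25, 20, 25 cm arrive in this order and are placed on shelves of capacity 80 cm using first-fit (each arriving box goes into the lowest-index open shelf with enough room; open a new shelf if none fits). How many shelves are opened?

6

  65 → shelf 1 (new)  [load 65/80]
  20 → shelf 2 (new)  [load 20/80]
  20 → shelf 2  [load 40/80]
  30 → shelf 2  [load 70/80]
  75 → shelf 3 (new)  [load 75/80]
  15 → shelf 1  [load 80/80]
  60 → shelf 4 (new)  [load 60/80]
  70 → shelf 5 (new)  [load 70/80]
  15 → shelf 4  [load 75/80]
  25 → shelf 6 (new)  [load 25/80]
  20 → shelf 6  [load 45/80]
  25 → shelf 6  [load 70/80]
6 shelves opened.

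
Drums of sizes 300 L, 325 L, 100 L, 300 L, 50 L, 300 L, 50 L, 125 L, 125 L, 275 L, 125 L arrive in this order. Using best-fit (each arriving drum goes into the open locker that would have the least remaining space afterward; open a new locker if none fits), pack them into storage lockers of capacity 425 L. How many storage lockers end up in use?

5

  300 → locker 1 (new)  [load 300/425]
  325 → locker 2 (new)  [load 325/425]
  100 → locker 2  [load 425/425]
  300 → locker 3 (new)  [load 300/425]
  50 → locker 1  [load 350/425]
  300 → locker 4 (new)  [load 300/425]
  50 → locker 1  [load 400/425]
  125 → locker 3  [load 425/425]
  125 → locker 4  [load 425/425]
  275 → locker 5 (new)  [load 275/425]
  125 → locker 5  [load 400/425]
5 storage lockers opened.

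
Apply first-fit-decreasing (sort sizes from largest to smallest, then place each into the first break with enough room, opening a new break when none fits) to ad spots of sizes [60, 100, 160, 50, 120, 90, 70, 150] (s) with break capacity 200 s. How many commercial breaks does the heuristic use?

5

Sorted descending: 160, 150, 120, 100, 90, 70, 60, 50.
  160 → break 1 (new)  [load 160/200]
  150 → break 2 (new)  [load 150/200]
  120 → break 3 (new)  [load 120/200]
  100 → break 4 (new)  [load 100/200]
  90 → break 4  [load 190/200]
  70 → break 3  [load 190/200]
  60 → break 5 (new)  [load 60/200]
  50 → break 2  [load 200/200]
5 commercial breaks opened.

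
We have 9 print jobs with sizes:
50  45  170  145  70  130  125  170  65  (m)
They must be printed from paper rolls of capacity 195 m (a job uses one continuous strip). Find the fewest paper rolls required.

6

Total = 170 + 170 + 145 + 130 + 125 + 70 + 65 + 50 + 45 = 970 m.
Lower bound: ⌈970/195⌉ = 5 paper rolls.
A packing using 6 paper rolls:
  roll 1: 170 = 170
  roll 2: 170 = 170
  roll 3: 145 + 50 = 195
  roll 4: 130 + 65 = 195
  roll 5: 125 + 70 = 195
  roll 6: 45 = 45
No arrangement into 5 paper rolls stays within capacity, so 6 is optimal.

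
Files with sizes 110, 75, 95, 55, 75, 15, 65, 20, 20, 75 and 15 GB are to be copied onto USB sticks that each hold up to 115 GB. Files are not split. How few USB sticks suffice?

Total = 110 + 95 + 75 + 75 + 75 + 65 + 55 + 20 + 20 + 15 + 15 = 620 GB.
Lower bound: ⌈620/115⌉ = 6 USB sticks.
A packing using 7 USB sticks:
  USB stick 1: 110 = 110
  USB stick 2: 95 + 20 = 115
  USB stick 3: 75 + 20 + 15 = 110
  USB stick 4: 75 + 15 = 90
  USB stick 5: 75 = 75
  USB stick 6: 65 = 65
  USB stick 7: 55 = 55
No arrangement into 6 USB sticks stays within capacity, so 7 is optimal.

7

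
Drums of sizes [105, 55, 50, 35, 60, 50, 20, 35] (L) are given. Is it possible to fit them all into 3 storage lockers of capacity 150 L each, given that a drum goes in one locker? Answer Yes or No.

A valid assignment using 3 storage lockers:
  locker 1: 105 + 35 = 140
  locker 2: 60 + 55 + 35 = 150
  locker 3: 50 + 50 + 20 = 120
Every load is within 150 L, so 3 storage lockers suffice.

Yes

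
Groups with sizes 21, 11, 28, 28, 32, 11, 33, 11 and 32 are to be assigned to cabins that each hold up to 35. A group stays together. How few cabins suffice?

7

Total = 33 + 32 + 32 + 28 + 28 + 21 + 11 + 11 + 11 = 207.
Lower bound: ⌈207/35⌉ = 6 cabins.
A packing using 7 cabins:
  cabin 1: 33 = 33
  cabin 2: 32 = 32
  cabin 3: 32 = 32
  cabin 4: 28 = 28
  cabin 5: 28 = 28
  cabin 6: 21 + 11 = 32
  cabin 7: 11 + 11 = 22
No arrangement into 6 cabins stays within capacity, so 7 is optimal.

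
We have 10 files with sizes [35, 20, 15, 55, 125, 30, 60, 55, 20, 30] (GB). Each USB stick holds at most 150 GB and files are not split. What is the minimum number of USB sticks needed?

Total = 125 + 60 + 55 + 55 + 35 + 30 + 30 + 20 + 20 + 15 = 445 GB.
Lower bound: ⌈445/150⌉ = 3 USB sticks.
A packing using 3 USB sticks:
  USB stick 1: 125 + 20 = 145
  USB stick 2: 60 + 55 + 35 = 150
  USB stick 3: 55 + 30 + 30 + 20 + 15 = 150
This matches the lower bound, so 3 is optimal.

3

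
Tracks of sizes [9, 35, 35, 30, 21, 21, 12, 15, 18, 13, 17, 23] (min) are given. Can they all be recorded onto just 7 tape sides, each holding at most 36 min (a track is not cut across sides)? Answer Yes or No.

Total = 249 min; ⌈249/36⌉ = 7.
The bound of 7 does not rule out 7, but exhaustive search shows no assignment into 7 tape sides of capacity 36 min exists — the minimum is 8.

No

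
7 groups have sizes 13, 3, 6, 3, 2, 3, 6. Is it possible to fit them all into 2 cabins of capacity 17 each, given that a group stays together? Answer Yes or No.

No

Total = 36; ⌈36/17⌉ = 3.
At least 3 cabins are required, but only 2 are allowed.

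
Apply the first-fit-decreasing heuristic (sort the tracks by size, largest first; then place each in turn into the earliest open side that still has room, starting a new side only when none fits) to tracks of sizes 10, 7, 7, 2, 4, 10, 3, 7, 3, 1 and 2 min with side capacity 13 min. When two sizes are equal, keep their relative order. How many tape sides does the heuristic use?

Sorted descending: 10, 10, 7, 7, 7, 4, 3, 3, 2, 2, 1.
  10 → side 1 (new)  [load 10/13]
  10 → side 2 (new)  [load 10/13]
  7 → side 3 (new)  [load 7/13]
  7 → side 4 (new)  [load 7/13]
  7 → side 5 (new)  [load 7/13]
  4 → side 3  [load 11/13]
  3 → side 1  [load 13/13]
  3 → side 2  [load 13/13]
  2 → side 3  [load 13/13]
  2 → side 4  [load 9/13]
  1 → side 4  [load 10/13]
5 tape sides opened.

5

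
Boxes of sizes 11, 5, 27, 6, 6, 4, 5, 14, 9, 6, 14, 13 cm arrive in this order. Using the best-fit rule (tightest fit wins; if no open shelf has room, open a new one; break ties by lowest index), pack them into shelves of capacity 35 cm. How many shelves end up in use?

4

  11 → shelf 1 (new)  [load 11/35]
  5 → shelf 1  [load 16/35]
  27 → shelf 2 (new)  [load 27/35]
  6 → shelf 2  [load 33/35]
  6 → shelf 1  [load 22/35]
  4 → shelf 1  [load 26/35]
  5 → shelf 1  [load 31/35]
  14 → shelf 3 (new)  [load 14/35]
  9 → shelf 3  [load 23/35]
  6 → shelf 3  [load 29/35]
  14 → shelf 4 (new)  [load 14/35]
  13 → shelf 4  [load 27/35]
4 shelves opened.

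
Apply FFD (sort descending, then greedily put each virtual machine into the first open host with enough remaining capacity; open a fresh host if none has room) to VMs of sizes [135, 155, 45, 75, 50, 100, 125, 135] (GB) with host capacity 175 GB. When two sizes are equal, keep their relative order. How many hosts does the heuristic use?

Sorted descending: 155, 135, 135, 125, 100, 75, 50, 45.
  155 → host 1 (new)  [load 155/175]
  135 → host 2 (new)  [load 135/175]
  135 → host 3 (new)  [load 135/175]
  125 → host 4 (new)  [load 125/175]
  100 → host 5 (new)  [load 100/175]
  75 → host 5  [load 175/175]
  50 → host 4  [load 175/175]
  45 → host 6 (new)  [load 45/175]
6 hosts opened.

6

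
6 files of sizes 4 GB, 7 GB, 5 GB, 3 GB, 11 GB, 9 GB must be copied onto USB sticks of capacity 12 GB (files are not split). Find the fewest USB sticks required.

Total = 11 + 9 + 7 + 5 + 4 + 3 = 39 GB.
Lower bound: ⌈39/12⌉ = 4 USB sticks.
A packing using 4 USB sticks:
  USB stick 1: 11 = 11
  USB stick 2: 9 + 3 = 12
  USB stick 3: 7 + 5 = 12
  USB stick 4: 4 = 4
This matches the lower bound, so 4 is optimal.

4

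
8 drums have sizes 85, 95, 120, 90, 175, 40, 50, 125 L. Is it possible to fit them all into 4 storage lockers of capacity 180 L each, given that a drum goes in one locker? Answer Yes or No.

Total = 780 L; ⌈780/180⌉ = 5.
At least 5 storage lockers are required, but only 4 are allowed.

No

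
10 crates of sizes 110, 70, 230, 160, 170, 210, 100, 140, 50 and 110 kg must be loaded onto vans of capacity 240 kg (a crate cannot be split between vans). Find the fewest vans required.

6

Total = 230 + 210 + 170 + 160 + 140 + 110 + 110 + 100 + 70 + 50 = 1350 kg.
Lower bound: ⌈1350/240⌉ = 6 vans.
A packing using 6 vans:
  van 1: 230 = 230
  van 2: 210 = 210
  van 3: 170 + 70 = 240
  van 4: 160 + 50 = 210
  van 5: 140 + 100 = 240
  van 6: 110 + 110 = 220
This matches the lower bound, so 6 is optimal.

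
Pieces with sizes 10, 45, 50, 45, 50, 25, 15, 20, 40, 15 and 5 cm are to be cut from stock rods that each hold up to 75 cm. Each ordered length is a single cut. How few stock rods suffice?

Total = 50 + 50 + 45 + 45 + 40 + 25 + 20 + 15 + 15 + 10 + 5 = 320 cm.
Lower bound: ⌈320/75⌉ = 5 stock rods.
A packing using 5 stock rods:
  stock rod 1: 50 + 25 = 75
  stock rod 2: 50 + 20 + 5 = 75
  stock rod 3: 45 + 15 + 15 = 75
  stock rod 4: 45 + 10 = 55
  stock rod 5: 40 = 40
This matches the lower bound, so 5 is optimal.

5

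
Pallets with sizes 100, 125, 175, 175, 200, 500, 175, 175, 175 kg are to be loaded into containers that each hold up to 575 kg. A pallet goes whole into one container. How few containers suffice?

4

Total = 500 + 200 + 175 + 175 + 175 + 175 + 175 + 125 + 100 = 1800 kg.
Lower bound: ⌈1800/575⌉ = 4 containers.
A packing using 4 containers:
  container 1: 500 = 500
  container 2: 200 + 175 + 175 = 550
  container 3: 175 + 175 + 175 = 525
  container 4: 125 + 100 = 225
This matches the lower bound, so 4 is optimal.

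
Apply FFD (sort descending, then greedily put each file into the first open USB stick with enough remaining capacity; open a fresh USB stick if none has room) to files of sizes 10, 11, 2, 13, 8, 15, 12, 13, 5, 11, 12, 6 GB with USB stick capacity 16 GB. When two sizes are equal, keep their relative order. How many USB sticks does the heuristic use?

9

Sorted descending: 15, 13, 13, 12, 12, 11, 11, 10, 8, 6, 5, 2.
  15 → USB stick 1 (new)  [load 15/16]
  13 → USB stick 2 (new)  [load 13/16]
  13 → USB stick 3 (new)  [load 13/16]
  12 → USB stick 4 (new)  [load 12/16]
  12 → USB stick 5 (new)  [load 12/16]
  11 → USB stick 6 (new)  [load 11/16]
  11 → USB stick 7 (new)  [load 11/16]
  10 → USB stick 8 (new)  [load 10/16]
  8 → USB stick 9 (new)  [load 8/16]
  6 → USB stick 8  [load 16/16]
  5 → USB stick 6  [load 16/16]
  2 → USB stick 2  [load 15/16]
9 USB sticks opened.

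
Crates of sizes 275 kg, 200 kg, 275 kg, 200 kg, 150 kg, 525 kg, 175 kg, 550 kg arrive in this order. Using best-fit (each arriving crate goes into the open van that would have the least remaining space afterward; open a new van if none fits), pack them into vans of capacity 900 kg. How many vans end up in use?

  275 → van 1 (new)  [load 275/900]
  200 → van 1  [load 475/900]
  275 → van 1  [load 750/900]
  200 → van 2 (new)  [load 200/900]
  150 → van 1  [load 900/900]
  525 → van 2  [load 725/900]
  175 → van 2  [load 900/900]
  550 → van 3 (new)  [load 550/900]
3 vans opened.

3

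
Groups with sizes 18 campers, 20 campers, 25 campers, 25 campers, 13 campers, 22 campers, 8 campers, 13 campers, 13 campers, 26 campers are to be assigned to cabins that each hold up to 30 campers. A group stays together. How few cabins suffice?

Total = 26 + 25 + 25 + 22 + 20 + 18 + 13 + 13 + 13 + 8 = 183 campers.
Lower bound: ⌈183/30⌉ = 7 cabins.
A packing using 8 cabins:
  cabin 1: 26 = 26
  cabin 2: 25 = 25
  cabin 3: 25 = 25
  cabin 4: 22 + 8 = 30
  cabin 5: 20 = 20
  cabin 6: 18 = 18
  cabin 7: 13 + 13 = 26
  cabin 8: 13 = 13
No arrangement into 7 cabins stays within capacity, so 8 is optimal.

8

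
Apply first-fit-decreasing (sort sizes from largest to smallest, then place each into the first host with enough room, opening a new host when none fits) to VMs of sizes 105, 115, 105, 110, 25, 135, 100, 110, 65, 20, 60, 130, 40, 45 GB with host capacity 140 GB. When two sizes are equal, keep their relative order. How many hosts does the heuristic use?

10

Sorted descending: 135, 130, 115, 110, 110, 105, 105, 100, 65, 60, 45, 40, 25, 20.
  135 → host 1 (new)  [load 135/140]
  130 → host 2 (new)  [load 130/140]
  115 → host 3 (new)  [load 115/140]
  110 → host 4 (new)  [load 110/140]
  110 → host 5 (new)  [load 110/140]
  105 → host 6 (new)  [load 105/140]
  105 → host 7 (new)  [load 105/140]
  100 → host 8 (new)  [load 100/140]
  65 → host 9 (new)  [load 65/140]
  60 → host 9  [load 125/140]
  45 → host 10 (new)  [load 45/140]
  40 → host 8  [load 140/140]
  25 → host 3  [load 140/140]
  20 → host 4  [load 130/140]
10 hosts opened.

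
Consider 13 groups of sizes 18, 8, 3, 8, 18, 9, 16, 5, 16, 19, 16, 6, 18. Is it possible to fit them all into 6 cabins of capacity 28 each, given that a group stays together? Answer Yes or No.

Total = 160; ⌈160/28⌉ = 6.
7 groups each exceed half the capacity and cannot share a cabin, forcing at least 7 cabins.
At least 7 cabins are required, but only 6 are allowed.

No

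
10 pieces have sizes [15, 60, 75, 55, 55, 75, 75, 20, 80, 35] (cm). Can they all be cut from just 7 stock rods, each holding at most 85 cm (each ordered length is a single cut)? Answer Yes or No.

No

Total = 545 cm; ⌈545/85⌉ = 7.
The bound of 7 does not rule out 7, but exhaustive search shows no assignment into 7 stock rods of capacity 85 cm exists — the minimum is 8.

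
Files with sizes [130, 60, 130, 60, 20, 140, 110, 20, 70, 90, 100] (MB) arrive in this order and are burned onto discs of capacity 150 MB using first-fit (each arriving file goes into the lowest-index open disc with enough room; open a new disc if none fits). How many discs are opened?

8

  130 → disc 1 (new)  [load 130/150]
  60 → disc 2 (new)  [load 60/150]
  130 → disc 3 (new)  [load 130/150]
  60 → disc 2  [load 120/150]
  20 → disc 1  [load 150/150]
  140 → disc 4 (new)  [load 140/150]
  110 → disc 5 (new)  [load 110/150]
  20 → disc 2  [load 140/150]
  70 → disc 6 (new)  [load 70/150]
  90 → disc 7 (new)  [load 90/150]
  100 → disc 8 (new)  [load 100/150]
8 discs opened.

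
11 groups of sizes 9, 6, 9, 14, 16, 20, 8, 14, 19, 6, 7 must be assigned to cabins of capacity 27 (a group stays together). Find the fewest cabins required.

Total = 20 + 19 + 16 + 14 + 14 + 9 + 9 + 8 + 7 + 6 + 6 = 128.
Lower bound: ⌈128/27⌉ = 5 cabins.
A packing using 5 cabins:
  cabin 1: 20 + 7 = 27
  cabin 2: 19 + 8 = 27
  cabin 3: 16 + 9 = 25
  cabin 4: 14 + 9 = 23
  cabin 5: 14 + 6 + 6 = 26
This matches the lower bound, so 5 is optimal.

5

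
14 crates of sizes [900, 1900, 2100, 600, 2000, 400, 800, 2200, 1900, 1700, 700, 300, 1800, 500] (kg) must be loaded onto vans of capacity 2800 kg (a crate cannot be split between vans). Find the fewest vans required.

Total = 2200 + 2100 + 2000 + 1900 + 1900 + 1800 + 1700 + 900 + 800 + 700 + 600 + 500 + 400 + 300 = 17800 kg.
Lower bound: ⌈17800/2800⌉ = 7 vans.
A packing using 7 vans:
  van 1: 2200 + 600 = 2800
  van 2: 2100 + 700 = 2800
  van 3: 2000 + 800 = 2800
  van 4: 1900 + 900 = 2800
  van 5: 1900 + 500 + 400 = 2800
  van 6: 1800 + 300 = 2100
  van 7: 1700 = 1700
This matches the lower bound, so 7 is optimal.

7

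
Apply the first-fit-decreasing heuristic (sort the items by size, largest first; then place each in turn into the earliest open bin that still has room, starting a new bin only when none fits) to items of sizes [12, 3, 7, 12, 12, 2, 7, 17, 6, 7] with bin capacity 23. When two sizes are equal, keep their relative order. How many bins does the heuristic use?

4

Sorted descending: 17, 12, 12, 12, 7, 7, 7, 6, 3, 2.
  17 → bin 1 (new)  [load 17/23]
  12 → bin 2 (new)  [load 12/23]
  12 → bin 3 (new)  [load 12/23]
  12 → bin 4 (new)  [load 12/23]
  7 → bin 2  [load 19/23]
  7 → bin 3  [load 19/23]
  7 → bin 4  [load 19/23]
  6 → bin 1  [load 23/23]
  3 → bin 2  [load 22/23]
  2 → bin 3  [load 21/23]
4 bins opened.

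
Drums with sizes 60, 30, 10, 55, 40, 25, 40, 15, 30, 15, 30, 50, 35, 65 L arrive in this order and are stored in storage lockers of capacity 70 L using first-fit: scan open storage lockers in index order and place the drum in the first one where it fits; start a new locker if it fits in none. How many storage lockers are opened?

  60 → locker 1 (new)  [load 60/70]
  30 → locker 2 (new)  [load 30/70]
  10 → locker 1  [load 70/70]
  55 → locker 3 (new)  [load 55/70]
  40 → locker 2  [load 70/70]
  25 → locker 4 (new)  [load 25/70]
  40 → locker 4  [load 65/70]
  15 → locker 3  [load 70/70]
  30 → locker 5 (new)  [load 30/70]
  15 → locker 5  [load 45/70]
  30 → locker 6 (new)  [load 30/70]
  50 → locker 7 (new)  [load 50/70]
  35 → locker 6  [load 65/70]
  65 → locker 8 (new)  [load 65/70]
8 storage lockers opened.

8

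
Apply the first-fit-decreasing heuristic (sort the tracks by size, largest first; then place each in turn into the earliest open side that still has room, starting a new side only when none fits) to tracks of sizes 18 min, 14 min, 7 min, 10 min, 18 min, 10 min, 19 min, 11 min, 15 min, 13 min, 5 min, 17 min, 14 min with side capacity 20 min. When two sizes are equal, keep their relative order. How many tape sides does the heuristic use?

Sorted descending: 19, 18, 18, 17, 15, 14, 14, 13, 11, 10, 10, 7, 5.
  19 → side 1 (new)  [load 19/20]
  18 → side 2 (new)  [load 18/20]
  18 → side 3 (new)  [load 18/20]
  17 → side 4 (new)  [load 17/20]
  15 → side 5 (new)  [load 15/20]
  14 → side 6 (new)  [load 14/20]
  14 → side 7 (new)  [load 14/20]
  13 → side 8 (new)  [load 13/20]
  11 → side 9 (new)  [load 11/20]
  10 → side 10 (new)  [load 10/20]
  10 → side 10  [load 20/20]
  7 → side 8  [load 20/20]
  5 → side 5  [load 20/20]
10 tape sides opened.

10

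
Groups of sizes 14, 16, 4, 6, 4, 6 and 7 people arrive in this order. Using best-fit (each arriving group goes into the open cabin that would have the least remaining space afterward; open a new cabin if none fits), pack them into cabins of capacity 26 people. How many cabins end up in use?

  14 → cabin 1 (new)  [load 14/26]
  16 → cabin 2 (new)  [load 16/26]
  4 → cabin 2  [load 20/26]
  6 → cabin 2  [load 26/26]
  4 → cabin 1  [load 18/26]
  6 → cabin 1  [load 24/26]
  7 → cabin 3 (new)  [load 7/26]
3 cabins opened.

3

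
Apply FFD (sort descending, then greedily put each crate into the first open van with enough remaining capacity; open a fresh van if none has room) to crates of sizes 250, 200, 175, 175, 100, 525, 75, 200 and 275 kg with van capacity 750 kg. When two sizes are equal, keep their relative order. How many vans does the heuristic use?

3

Sorted descending: 525, 275, 250, 200, 200, 175, 175, 100, 75.
  525 → van 1 (new)  [load 525/750]
  275 → van 2 (new)  [load 275/750]
  250 → van 2  [load 525/750]
  200 → van 1  [load 725/750]
  200 → van 2  [load 725/750]
  175 → van 3 (new)  [load 175/750]
  175 → van 3  [load 350/750]
  100 → van 3  [load 450/750]
  75 → van 3  [load 525/750]
3 vans opened.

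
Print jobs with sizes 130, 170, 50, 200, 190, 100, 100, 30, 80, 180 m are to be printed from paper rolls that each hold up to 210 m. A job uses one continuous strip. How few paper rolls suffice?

Total = 200 + 190 + 180 + 170 + 130 + 100 + 100 + 80 + 50 + 30 = 1230 m.
Lower bound: ⌈1230/210⌉ = 6 paper rolls.
A packing using 7 paper rolls:
  roll 1: 200 = 200
  roll 2: 190 = 190
  roll 3: 180 + 30 = 210
  roll 4: 170 = 170
  roll 5: 130 + 80 = 210
  roll 6: 100 + 100 = 200
  roll 7: 50 = 50
No arrangement into 6 paper rolls stays within capacity, so 7 is optimal.

7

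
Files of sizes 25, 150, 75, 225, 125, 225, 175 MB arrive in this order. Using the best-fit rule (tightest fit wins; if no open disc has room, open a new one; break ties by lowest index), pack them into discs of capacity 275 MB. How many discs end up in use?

  25 → disc 1 (new)  [load 25/275]
  150 → disc 1  [load 175/275]
  75 → disc 1  [load 250/275]
  225 → disc 2 (new)  [load 225/275]
  125 → disc 3 (new)  [load 125/275]
  225 → disc 4 (new)  [load 225/275]
  175 → disc 5 (new)  [load 175/275]
5 discs opened.

5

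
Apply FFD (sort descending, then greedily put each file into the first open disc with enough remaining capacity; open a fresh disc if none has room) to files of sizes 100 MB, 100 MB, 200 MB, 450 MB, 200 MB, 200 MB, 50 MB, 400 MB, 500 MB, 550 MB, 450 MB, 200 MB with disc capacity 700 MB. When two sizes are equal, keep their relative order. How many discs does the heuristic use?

5

Sorted descending: 550, 500, 450, 450, 400, 200, 200, 200, 200, 100, 100, 50.
  550 → disc 1 (new)  [load 550/700]
  500 → disc 2 (new)  [load 500/700]
  450 → disc 3 (new)  [load 450/700]
  450 → disc 4 (new)  [load 450/700]
  400 → disc 5 (new)  [load 400/700]
  200 → disc 2  [load 700/700]
  200 → disc 3  [load 650/700]
  200 → disc 4  [load 650/700]
  200 → disc 5  [load 600/700]
  100 → disc 1  [load 650/700]
  100 → disc 5  [load 700/700]
  50 → disc 1  [load 700/700]
5 discs opened.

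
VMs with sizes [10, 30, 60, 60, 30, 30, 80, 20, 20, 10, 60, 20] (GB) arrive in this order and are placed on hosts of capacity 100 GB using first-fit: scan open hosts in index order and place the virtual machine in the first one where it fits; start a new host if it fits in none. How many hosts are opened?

5

  10 → host 1 (new)  [load 10/100]
  30 → host 1  [load 40/100]
  60 → host 1  [load 100/100]
  60 → host 2 (new)  [load 60/100]
  30 → host 2  [load 90/100]
  30 → host 3 (new)  [load 30/100]
  80 → host 4 (new)  [load 80/100]
  20 → host 3  [load 50/100]
  20 → host 3  [load 70/100]
  10 → host 2  [load 100/100]
  60 → host 5 (new)  [load 60/100]
  20 → host 3  [load 90/100]
5 hosts opened.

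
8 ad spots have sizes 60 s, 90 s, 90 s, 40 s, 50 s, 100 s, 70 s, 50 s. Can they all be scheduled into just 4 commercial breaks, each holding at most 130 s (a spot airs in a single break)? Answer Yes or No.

No

Total = 550 s; ⌈550/130⌉ = 5.
At least 5 commercial breaks are required, but only 4 are allowed.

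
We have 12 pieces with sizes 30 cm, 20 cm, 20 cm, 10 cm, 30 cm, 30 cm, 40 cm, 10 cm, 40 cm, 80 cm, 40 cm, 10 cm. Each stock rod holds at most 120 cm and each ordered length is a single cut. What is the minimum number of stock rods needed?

3

Total = 80 + 40 + 40 + 40 + 30 + 30 + 30 + 20 + 20 + 10 + 10 + 10 = 360 cm.
Lower bound: ⌈360/120⌉ = 3 stock rods.
A packing using 3 stock rods:
  stock rod 1: 80 + 40 = 120
  stock rod 2: 40 + 40 + 30 + 10 = 120
  stock rod 3: 30 + 30 + 20 + 20 + 10 + 10 = 120
This matches the lower bound, so 3 is optimal.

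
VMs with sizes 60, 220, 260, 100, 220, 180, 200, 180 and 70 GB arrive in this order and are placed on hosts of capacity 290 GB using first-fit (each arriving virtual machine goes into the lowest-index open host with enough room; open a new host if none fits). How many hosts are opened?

  60 → host 1 (new)  [load 60/290]
  220 → host 1  [load 280/290]
  260 → host 2 (new)  [load 260/290]
  100 → host 3 (new)  [load 100/290]
  220 → host 4 (new)  [load 220/290]
  180 → host 3  [load 280/290]
  200 → host 5 (new)  [load 200/290]
  180 → host 6 (new)  [load 180/290]
  70 → host 4  [load 290/290]
6 hosts opened.

6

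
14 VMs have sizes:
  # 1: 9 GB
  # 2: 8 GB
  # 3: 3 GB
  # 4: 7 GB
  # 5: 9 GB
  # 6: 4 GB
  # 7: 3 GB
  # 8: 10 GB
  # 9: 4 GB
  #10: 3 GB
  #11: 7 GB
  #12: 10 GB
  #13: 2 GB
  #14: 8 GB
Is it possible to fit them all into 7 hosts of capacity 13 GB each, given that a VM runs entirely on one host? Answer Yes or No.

No

Total = 87 GB; ⌈87/13⌉ = 7.
8 VMs each exceed half the capacity and cannot share a host, forcing at least 8 hosts.
At least 8 hosts are required, but only 7 are allowed.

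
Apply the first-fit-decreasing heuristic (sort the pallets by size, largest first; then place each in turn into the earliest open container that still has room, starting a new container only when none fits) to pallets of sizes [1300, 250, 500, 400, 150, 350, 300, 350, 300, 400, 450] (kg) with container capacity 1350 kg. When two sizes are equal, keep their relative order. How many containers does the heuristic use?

Sorted descending: 1300, 500, 450, 400, 400, 350, 350, 300, 300, 250, 150.
  1300 → container 1 (new)  [load 1300/1350]
  500 → container 2 (new)  [load 500/1350]
  450 → container 2  [load 950/1350]
  400 → container 2  [load 1350/1350]
  400 → container 3 (new)  [load 400/1350]
  350 → container 3  [load 750/1350]
  350 → container 3  [load 1100/1350]
  300 → container 4 (new)  [load 300/1350]
  300 → container 4  [load 600/1350]
  250 → container 3  [load 1350/1350]
  150 → container 4  [load 750/1350]
4 containers opened.

4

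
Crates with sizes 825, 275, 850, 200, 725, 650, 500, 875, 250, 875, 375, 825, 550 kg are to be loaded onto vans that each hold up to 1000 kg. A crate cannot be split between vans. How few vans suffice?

Total = 875 + 875 + 850 + 825 + 825 + 725 + 650 + 550 + 500 + 375 + 275 + 250 + 200 = 7775 kg.
Lower bound: ⌈7775/1000⌉ = 8 vans.
A packing using 9 vans:
  van 1: 875 = 875
  van 2: 875 = 875
  van 3: 850 = 850
  van 4: 825 = 825
  van 5: 825 = 825
  van 6: 725 + 275 = 1000
  van 7: 650 + 250 = 900
  van 8: 550 + 375 = 925
  van 9: 500 + 200 = 700
No arrangement into 8 vans stays within capacity, so 9 is optimal.

9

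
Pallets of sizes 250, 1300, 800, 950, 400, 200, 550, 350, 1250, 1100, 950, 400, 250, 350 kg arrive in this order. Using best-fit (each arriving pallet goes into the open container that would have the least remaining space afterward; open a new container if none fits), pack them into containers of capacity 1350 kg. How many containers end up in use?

  250 → container 1 (new)  [load 250/1350]
  1300 → container 2 (new)  [load 1300/1350]
  800 → container 1  [load 1050/1350]
  950 → container 3 (new)  [load 950/1350]
  400 → container 3  [load 1350/1350]
  200 → container 1  [load 1250/1350]
  550 → container 4 (new)  [load 550/1350]
  350 → container 4  [load 900/1350]
  1250 → container 5 (new)  [load 1250/1350]
  1100 → container 6 (new)  [load 1100/1350]
  950 → container 7 (new)  [load 950/1350]
  400 → container 7  [load 1350/1350]
  250 → container 6  [load 1350/1350]
  350 → container 4  [load 1250/1350]
7 containers opened.

7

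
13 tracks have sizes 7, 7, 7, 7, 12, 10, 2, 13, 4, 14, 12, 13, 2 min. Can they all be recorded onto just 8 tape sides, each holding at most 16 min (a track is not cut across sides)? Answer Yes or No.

A valid assignment using 8 tape sides:
  side 1: 14 + 2 = 16
  side 2: 13 + 2 = 15
  side 3: 13 = 13
  side 4: 12 + 4 = 16
  side 5: 12 = 12
  side 6: 10 = 10
  side 7: 7 + 7 = 14
  side 8: 7 + 7 = 14
Every load is within 16 min, so 8 tape sides suffice.

Yes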